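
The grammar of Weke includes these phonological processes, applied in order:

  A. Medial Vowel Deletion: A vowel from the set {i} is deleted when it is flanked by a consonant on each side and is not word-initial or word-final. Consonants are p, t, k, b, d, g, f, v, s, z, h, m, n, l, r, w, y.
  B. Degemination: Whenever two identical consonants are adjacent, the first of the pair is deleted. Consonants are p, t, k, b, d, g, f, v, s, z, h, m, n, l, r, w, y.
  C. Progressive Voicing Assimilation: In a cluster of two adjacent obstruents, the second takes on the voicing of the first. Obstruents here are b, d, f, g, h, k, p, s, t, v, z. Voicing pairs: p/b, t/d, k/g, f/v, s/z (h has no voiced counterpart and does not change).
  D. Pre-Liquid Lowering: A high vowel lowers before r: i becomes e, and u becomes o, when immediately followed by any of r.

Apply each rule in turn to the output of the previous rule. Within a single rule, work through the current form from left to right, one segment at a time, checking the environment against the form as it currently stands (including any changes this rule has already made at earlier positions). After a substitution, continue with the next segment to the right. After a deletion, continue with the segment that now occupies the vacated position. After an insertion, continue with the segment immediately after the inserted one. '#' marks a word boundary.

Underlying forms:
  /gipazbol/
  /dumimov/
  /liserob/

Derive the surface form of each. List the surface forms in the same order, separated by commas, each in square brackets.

/gipazbol/:
  A Medial Vowel Deletion: [gipazbol] → [gpazbol]
  B Degemination: no change — [gpazbol]
  C Progressive Voicing Assimilation: [gpazbol] → [gbazbol]
  D Pre-Liquid Lowering: no change — [gbazbol]
/dumimov/:
  A Medial Vowel Deletion: [dumimov] → [dummov]
  B Degemination: [dummov] → [dumov]
  C Progressive Voicing Assimilation: no change — [dumov]
  D Pre-Liquid Lowering: no change — [dumov]
/liserob/:
  A Medial Vowel Deletion: [liserob] → [lserob]
  B Degemination: no change — [lserob]
  C Progressive Voicing Assimilation: no change — [lserob]
  D Pre-Liquid Lowering: no change — [lserob]

[gbazbol], [dumov], [lserob]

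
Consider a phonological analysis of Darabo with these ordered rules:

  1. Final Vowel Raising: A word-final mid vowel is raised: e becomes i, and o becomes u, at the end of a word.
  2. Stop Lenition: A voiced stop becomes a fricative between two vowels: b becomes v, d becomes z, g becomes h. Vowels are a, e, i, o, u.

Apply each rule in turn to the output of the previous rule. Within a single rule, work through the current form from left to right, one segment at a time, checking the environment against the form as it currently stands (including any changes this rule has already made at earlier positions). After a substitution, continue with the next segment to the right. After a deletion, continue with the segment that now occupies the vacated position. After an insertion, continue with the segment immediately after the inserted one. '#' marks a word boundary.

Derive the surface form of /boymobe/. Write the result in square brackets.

[boymovi]

1 Final Vowel Raising: [boymobe] → [boymobi]
2 Stop Lenition: [boymobi] → [boymovi]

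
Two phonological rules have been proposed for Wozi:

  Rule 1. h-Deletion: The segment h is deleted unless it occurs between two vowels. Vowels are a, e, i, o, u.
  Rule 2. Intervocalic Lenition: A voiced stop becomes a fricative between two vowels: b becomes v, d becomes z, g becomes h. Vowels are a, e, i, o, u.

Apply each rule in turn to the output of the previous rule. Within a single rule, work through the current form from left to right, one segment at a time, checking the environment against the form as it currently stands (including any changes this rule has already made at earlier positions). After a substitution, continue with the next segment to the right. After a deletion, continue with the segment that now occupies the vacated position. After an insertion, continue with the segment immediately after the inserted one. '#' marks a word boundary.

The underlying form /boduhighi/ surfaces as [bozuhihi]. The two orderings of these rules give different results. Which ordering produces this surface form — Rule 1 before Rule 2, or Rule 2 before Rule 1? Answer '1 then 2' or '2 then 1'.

1 then 2

Order 1 then 2:
  1 h-Deletion: [boduhighi] → [boduhigi]
  2 Intervocalic Lenition: [boduhigi] → [bozuhihi]
  result: [bozuhihi]
Order 2 then 1:
  2 Intervocalic Lenition: [boduhighi] → [bozuhighi]
  1 h-Deletion: [bozuhighi] → [bozuhigi]
  result: [bozuhigi]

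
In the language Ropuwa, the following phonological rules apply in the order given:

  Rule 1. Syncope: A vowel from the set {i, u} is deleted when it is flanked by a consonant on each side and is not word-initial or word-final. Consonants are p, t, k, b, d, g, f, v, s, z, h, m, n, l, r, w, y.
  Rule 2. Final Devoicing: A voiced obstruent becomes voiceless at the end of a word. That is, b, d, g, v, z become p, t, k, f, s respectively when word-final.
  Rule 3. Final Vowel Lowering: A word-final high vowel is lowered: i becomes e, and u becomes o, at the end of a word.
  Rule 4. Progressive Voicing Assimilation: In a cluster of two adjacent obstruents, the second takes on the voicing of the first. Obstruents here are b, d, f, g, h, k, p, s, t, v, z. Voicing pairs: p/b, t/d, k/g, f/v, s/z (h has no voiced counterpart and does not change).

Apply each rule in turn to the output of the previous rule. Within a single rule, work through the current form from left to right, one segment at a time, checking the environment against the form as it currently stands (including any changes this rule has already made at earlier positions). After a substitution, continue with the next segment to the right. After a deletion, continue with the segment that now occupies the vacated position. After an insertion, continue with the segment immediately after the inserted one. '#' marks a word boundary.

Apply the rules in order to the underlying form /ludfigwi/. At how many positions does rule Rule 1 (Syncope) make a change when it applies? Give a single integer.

2

Rule 1 Syncope: [ludfigwi] → [ldfgwi]
Rule 2 Final Devoicing: no change — [ldfgwi]
Rule 3 Final Vowel Lowering: [ldfgwi] → [ldfgwe]
Rule 4 Progressive Voicing Assimilation: [ldfgwe] → [ldvgwe]
Rule Rule 1 changed 2 position(s).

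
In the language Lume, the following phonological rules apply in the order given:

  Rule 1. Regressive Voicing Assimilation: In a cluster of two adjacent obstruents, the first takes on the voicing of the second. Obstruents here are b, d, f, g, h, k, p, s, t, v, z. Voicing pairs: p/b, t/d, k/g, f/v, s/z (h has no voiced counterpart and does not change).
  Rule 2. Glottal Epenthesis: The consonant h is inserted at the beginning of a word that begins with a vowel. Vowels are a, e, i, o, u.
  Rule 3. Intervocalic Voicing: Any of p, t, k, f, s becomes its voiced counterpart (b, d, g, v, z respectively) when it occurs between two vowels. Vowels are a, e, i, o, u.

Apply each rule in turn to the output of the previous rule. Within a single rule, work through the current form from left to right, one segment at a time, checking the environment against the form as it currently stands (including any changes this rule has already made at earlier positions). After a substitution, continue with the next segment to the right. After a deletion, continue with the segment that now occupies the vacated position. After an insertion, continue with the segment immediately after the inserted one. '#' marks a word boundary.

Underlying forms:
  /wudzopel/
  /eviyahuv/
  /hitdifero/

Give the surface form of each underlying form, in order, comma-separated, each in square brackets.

[wudzobel], [heviyahuv], [hiddivero]

/wudzopel/:
  Rule 1 Regressive Voicing Assimilation: no change — [wudzopel]
  Rule 2 Glottal Epenthesis: no change — [wudzopel]
  Rule 3 Intervocalic Voicing: [wudzopel] → [wudzobel]
/eviyahuv/:
  Rule 1 Regressive Voicing Assimilation: no change — [eviyahuv]
  Rule 2 Glottal Epenthesis: [eviyahuv] → [heviyahuv]
  Rule 3 Intervocalic Voicing: no change — [heviyahuv]
/hitdifero/:
  Rule 1 Regressive Voicing Assimilation: [hitdifero] → [hiddifero]
  Rule 2 Glottal Epenthesis: no change — [hiddifero]
  Rule 3 Intervocalic Voicing: [hiddifero] → [hiddivero]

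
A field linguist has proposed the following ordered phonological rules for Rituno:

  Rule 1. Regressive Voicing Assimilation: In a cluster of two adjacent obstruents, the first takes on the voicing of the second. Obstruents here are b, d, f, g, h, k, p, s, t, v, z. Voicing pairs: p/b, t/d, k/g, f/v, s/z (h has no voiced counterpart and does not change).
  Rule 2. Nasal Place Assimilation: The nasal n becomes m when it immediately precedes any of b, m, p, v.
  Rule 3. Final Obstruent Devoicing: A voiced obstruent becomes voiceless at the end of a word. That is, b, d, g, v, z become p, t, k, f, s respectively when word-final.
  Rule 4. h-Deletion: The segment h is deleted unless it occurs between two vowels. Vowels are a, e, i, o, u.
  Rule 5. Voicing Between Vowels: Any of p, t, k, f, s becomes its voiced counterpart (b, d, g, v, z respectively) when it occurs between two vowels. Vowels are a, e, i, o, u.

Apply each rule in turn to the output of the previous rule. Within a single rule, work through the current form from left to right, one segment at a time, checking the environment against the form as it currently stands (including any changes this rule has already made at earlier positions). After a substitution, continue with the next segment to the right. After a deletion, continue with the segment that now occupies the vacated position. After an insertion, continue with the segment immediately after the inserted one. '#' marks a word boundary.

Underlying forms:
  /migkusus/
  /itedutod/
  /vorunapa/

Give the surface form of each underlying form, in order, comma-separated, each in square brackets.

[mikkuzus], [idedudot], [vorunaba]

/migkusus/:
  Rule 1 Regressive Voicing Assimilation: [migkusus] → [mikkusus]
  Rule 2 Nasal Place Assimilation: no change — [mikkusus]
  Rule 3 Final Obstruent Devoicing: no change — [mikkusus]
  Rule 4 h-Deletion: no change — [mikkusus]
  Rule 5 Voicing Between Vowels: [mikkusus] → [mikkuzus]
/itedutod/:
  Rule 1 Regressive Voicing Assimilation: no change — [itedutod]
  Rule 2 Nasal Place Assimilation: no change — [itedutod]
  Rule 3 Final Obstruent Devoicing: [itedutod] → [itedutot]
  Rule 4 h-Deletion: no change — [itedutot]
  Rule 5 Voicing Between Vowels: [itedutot] → [idedudot]
/vorunapa/:
  Rule 1 Regressive Voicing Assimilation: no change — [vorunapa]
  Rule 2 Nasal Place Assimilation: no change — [vorunapa]
  Rule 3 Final Obstruent Devoicing: no change — [vorunapa]
  Rule 4 h-Deletion: no change — [vorunapa]
  Rule 5 Voicing Between Vowels: [vorunapa] → [vorunaba]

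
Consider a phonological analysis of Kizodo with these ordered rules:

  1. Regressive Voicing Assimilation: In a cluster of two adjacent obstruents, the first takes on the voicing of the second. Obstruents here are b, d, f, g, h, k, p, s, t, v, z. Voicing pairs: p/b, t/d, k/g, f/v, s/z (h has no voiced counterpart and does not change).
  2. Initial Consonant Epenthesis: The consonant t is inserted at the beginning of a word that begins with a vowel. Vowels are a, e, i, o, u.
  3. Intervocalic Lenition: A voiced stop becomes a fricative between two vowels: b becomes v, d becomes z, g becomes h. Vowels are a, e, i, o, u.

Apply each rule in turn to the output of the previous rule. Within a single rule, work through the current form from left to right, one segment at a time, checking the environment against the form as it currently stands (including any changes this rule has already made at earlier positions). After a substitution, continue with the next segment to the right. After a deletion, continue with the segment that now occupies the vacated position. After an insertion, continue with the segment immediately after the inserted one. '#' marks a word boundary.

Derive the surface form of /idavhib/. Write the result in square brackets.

[tizafhib]

1 Regressive Voicing Assimilation: [idavhib] → [idafhib]
2 Initial Consonant Epenthesis: [idafhib] → [tidafhib]
3 Intervocalic Lenition: [tidafhib] → [tizafhib]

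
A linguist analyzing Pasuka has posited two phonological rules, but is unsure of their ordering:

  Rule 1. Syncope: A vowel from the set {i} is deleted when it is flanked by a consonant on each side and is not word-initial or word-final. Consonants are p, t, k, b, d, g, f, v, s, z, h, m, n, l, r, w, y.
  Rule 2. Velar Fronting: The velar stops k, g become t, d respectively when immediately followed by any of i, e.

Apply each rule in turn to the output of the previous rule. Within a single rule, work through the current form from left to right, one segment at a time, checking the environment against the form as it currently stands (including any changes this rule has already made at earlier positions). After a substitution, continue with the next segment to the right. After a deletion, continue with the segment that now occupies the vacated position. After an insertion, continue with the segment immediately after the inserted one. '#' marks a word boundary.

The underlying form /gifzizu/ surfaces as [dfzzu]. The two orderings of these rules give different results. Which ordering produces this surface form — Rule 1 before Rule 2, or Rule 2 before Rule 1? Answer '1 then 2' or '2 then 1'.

2 then 1

Order 1 then 2:
  1 Syncope: [gifzizu] → [gfzzu]
  2 Velar Fronting: no change — [gfzzu]
  result: [gfzzu]
Order 2 then 1:
  2 Velar Fronting: [gifzizu] → [difzizu]
  1 Syncope: [difzizu] → [dfzzu]
  result: [dfzzu]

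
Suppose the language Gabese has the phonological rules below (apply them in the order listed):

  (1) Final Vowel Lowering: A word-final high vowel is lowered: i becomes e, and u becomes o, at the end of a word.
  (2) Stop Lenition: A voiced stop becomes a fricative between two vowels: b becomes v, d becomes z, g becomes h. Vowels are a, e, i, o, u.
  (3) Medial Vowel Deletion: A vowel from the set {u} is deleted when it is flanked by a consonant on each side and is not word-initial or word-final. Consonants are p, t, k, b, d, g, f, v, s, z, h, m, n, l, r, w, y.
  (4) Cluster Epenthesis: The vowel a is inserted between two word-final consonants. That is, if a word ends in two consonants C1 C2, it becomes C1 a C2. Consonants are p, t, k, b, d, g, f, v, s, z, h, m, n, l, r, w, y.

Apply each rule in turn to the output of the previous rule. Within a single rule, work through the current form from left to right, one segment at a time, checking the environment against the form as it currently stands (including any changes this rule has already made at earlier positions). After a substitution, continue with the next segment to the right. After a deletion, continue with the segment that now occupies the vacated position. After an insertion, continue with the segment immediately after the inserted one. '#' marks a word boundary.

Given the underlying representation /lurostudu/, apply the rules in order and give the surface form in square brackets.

[lrostzo]

(1) Final Vowel Lowering: [lurostudu] → [lurostudo]
(2) Stop Lenition: [lurostudo] → [lurostuzo]
(3) Medial Vowel Deletion: [lurostuzo] → [lrostzo]
(4) Cluster Epenthesis: no change — [lrostzo]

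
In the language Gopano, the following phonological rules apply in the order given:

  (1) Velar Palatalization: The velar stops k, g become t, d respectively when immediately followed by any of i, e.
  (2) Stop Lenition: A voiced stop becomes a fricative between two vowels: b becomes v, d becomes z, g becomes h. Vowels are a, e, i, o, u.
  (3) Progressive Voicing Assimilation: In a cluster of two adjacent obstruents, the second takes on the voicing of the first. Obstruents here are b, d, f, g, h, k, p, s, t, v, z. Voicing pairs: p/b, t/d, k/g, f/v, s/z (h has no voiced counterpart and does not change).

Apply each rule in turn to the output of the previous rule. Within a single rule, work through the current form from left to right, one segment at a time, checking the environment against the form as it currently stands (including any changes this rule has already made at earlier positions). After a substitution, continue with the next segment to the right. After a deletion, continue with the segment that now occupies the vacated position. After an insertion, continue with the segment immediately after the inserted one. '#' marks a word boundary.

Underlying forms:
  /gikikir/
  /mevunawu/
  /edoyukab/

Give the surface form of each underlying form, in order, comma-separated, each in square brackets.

/gikikir/:
  (1) Velar Palatalization: [gikikir] → [dititir]
  (2) Stop Lenition: no change — [dititir]
  (3) Progressive Voicing Assimilation: no change — [dititir]
/mevunawu/:
  (1) Velar Palatalization: no change — [mevunawu]
  (2) Stop Lenition: no change — [mevunawu]
  (3) Progressive Voicing Assimilation: no change — [mevunawu]
/edoyukab/:
  (1) Velar Palatalization: no change — [edoyukab]
  (2) Stop Lenition: [edoyukab] → [ezoyukab]
  (3) Progressive Voicing Assimilation: no change — [ezoyukab]

[dititir], [mevunawu], [ezoyukab]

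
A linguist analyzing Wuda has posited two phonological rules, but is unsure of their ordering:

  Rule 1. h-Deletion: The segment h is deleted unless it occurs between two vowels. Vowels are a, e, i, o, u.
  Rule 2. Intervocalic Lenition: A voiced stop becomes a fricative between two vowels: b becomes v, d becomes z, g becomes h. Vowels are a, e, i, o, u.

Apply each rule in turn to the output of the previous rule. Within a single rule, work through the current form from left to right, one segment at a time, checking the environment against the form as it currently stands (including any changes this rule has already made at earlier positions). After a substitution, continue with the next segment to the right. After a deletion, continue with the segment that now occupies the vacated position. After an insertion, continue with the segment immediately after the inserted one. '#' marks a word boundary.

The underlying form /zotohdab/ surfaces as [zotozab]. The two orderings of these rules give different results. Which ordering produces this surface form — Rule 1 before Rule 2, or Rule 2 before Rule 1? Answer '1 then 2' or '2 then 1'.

1 then 2

Order 1 then 2:
  1 h-Deletion: [zotohdab] → [zotodab]
  2 Intervocalic Lenition: [zotodab] → [zotozab]
  result: [zotozab]
Order 2 then 1:
  2 Intervocalic Lenition: no change — [zotohdab]
  1 h-Deletion: [zotohdab] → [zotodab]
  result: [zotodab]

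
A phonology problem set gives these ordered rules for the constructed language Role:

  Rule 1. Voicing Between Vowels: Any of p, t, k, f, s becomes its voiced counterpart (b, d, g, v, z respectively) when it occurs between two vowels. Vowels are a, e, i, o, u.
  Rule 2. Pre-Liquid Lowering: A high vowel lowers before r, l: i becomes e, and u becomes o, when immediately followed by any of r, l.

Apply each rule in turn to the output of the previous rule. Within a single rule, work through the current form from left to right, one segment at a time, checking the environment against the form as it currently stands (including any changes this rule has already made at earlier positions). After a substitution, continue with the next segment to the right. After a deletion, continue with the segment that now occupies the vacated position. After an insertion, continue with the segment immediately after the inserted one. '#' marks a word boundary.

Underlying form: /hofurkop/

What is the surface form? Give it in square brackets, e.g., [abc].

[hovorkop]

Rule 1 Voicing Between Vowels: [hofurkop] → [hovurkop]
Rule 2 Pre-Liquid Lowering: [hovurkop] → [hovorkop]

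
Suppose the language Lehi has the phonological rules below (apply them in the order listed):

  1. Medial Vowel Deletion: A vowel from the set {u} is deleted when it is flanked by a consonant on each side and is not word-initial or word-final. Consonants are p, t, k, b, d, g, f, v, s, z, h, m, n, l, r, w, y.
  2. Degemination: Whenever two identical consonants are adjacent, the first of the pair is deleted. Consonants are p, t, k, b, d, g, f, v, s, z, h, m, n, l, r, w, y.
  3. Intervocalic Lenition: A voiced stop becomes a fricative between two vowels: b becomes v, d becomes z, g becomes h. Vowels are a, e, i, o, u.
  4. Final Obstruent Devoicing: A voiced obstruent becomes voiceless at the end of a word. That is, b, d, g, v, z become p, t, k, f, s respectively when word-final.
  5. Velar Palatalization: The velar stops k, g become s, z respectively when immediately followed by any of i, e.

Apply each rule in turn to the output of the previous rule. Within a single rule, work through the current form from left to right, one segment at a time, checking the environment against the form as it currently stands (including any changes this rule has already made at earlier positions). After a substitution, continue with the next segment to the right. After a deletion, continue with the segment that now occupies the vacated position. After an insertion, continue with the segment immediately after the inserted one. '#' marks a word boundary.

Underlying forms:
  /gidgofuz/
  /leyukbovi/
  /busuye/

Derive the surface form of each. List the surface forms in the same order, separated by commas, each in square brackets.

[zidgofs], [leykbovi], [bsye]

/gidgofuz/:
  1 Medial Vowel Deletion: [gidgofuz] → [gidgofz]
  2 Degemination: no change — [gidgofz]
  3 Intervocalic Lenition: no change — [gidgofz]
  4 Final Obstruent Devoicing: [gidgofz] → [gidgofs]
  5 Velar Palatalization: [gidgofs] → [zidgofs]
/leyukbovi/:
  1 Medial Vowel Deletion: [leyukbovi] → [leykbovi]
  2 Degemination: no change — [leykbovi]
  3 Intervocalic Lenition: no change — [leykbovi]
  4 Final Obstruent Devoicing: no change — [leykbovi]
  5 Velar Palatalization: no change — [leykbovi]
/busuye/:
  1 Medial Vowel Deletion: [busuye] → [bsye]
  2 Degemination: no change — [bsye]
  3 Intervocalic Lenition: no change — [bsye]
  4 Final Obstruent Devoicing: no change — [bsye]
  5 Velar Palatalization: no change — [bsye]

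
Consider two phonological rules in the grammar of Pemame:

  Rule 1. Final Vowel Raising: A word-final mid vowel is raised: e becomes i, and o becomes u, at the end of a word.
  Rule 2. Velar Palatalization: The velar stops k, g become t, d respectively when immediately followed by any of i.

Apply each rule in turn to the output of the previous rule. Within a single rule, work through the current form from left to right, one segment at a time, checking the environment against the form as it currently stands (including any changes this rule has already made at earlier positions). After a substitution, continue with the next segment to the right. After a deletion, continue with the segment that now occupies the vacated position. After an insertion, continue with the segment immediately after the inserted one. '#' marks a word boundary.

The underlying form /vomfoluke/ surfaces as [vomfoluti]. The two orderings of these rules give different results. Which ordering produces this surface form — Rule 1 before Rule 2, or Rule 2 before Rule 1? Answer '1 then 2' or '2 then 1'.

1 then 2

Order 1 then 2:
  1 Final Vowel Raising: [vomfoluke] → [vomfoluki]
  2 Velar Palatalization: [vomfoluki] → [vomfoluti]
  result: [vomfoluti]
Order 2 then 1:
  2 Velar Palatalization: no change — [vomfoluke]
  1 Final Vowel Raising: [vomfoluke] → [vomfoluki]
  result: [vomfoluki]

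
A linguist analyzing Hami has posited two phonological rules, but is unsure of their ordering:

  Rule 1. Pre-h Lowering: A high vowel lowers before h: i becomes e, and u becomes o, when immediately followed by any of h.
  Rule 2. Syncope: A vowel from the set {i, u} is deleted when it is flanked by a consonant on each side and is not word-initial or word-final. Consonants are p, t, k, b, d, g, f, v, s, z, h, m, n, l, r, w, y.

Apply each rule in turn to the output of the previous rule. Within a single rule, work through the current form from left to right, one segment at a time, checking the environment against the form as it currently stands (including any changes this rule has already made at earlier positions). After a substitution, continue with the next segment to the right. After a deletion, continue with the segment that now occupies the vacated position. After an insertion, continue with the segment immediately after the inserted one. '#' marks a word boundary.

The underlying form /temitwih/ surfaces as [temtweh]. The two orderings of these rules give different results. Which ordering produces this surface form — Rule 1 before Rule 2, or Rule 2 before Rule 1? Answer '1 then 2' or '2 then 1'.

Order 1 then 2:
  1 Pre-h Lowering: [temitwih] → [temitweh]
  2 Syncope: [temitweh] → [temtweh]
  result: [temtweh]
Order 2 then 1:
  2 Syncope: [temitwih] → [temtwh]
  1 Pre-h Lowering: no change — [temtwh]
  result: [temtwh]

1 then 2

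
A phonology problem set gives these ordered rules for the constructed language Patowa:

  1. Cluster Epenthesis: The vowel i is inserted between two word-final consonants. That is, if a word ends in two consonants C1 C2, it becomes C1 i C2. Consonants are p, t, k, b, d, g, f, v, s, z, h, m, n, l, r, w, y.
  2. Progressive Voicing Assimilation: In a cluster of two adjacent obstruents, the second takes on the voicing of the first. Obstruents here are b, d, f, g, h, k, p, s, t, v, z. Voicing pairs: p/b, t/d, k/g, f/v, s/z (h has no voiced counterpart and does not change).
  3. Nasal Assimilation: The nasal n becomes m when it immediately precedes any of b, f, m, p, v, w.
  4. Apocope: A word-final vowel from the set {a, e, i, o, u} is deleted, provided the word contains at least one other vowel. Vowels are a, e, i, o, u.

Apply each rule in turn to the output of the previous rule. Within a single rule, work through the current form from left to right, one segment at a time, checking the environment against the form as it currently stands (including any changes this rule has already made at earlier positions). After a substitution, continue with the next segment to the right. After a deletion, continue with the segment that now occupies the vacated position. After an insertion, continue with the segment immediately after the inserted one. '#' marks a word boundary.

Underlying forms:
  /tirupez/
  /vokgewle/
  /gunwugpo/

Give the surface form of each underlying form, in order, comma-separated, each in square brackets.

/tirupez/:
  1 Cluster Epenthesis: no change — [tirupez]
  2 Progressive Voicing Assimilation: no change — [tirupez]
  3 Nasal Assimilation: no change — [tirupez]
  4 Apocope: no change — [tirupez]
/vokgewle/:
  1 Cluster Epenthesis: no change — [vokgewle]
  2 Progressive Voicing Assimilation: [vokgewle] → [vokkewle]
  3 Nasal Assimilation: no change — [vokkewle]
  4 Apocope: [vokkewle] → [vokkewl]
/gunwugpo/:
  1 Cluster Epenthesis: no change — [gunwugpo]
  2 Progressive Voicing Assimilation: [gunwugpo] → [gunwugbo]
  3 Nasal Assimilation: [gunwugbo] → [gumwugbo]
  4 Apocope: [gumwugbo] → [gumwugb]

[tirupez], [vokkewl], [gumwugb]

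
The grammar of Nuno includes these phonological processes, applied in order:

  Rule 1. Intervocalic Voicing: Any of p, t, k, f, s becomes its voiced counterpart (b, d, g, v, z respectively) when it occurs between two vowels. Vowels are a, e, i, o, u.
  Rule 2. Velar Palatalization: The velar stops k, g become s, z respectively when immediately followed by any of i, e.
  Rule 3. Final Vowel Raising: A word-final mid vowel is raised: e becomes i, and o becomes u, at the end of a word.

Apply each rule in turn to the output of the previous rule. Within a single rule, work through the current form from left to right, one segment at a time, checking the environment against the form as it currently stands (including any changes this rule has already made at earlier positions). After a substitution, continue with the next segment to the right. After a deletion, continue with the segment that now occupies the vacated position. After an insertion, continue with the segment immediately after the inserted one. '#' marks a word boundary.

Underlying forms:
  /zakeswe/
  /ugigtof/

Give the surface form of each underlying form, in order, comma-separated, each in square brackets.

[zazeswi], [uzigtof]

/zakeswe/:
  Rule 1 Intervocalic Voicing: [zakeswe] → [zageswe]
  Rule 2 Velar Palatalization: [zageswe] → [zazeswe]
  Rule 3 Final Vowel Raising: [zazeswe] → [zazeswi]
/ugigtof/:
  Rule 1 Intervocalic Voicing: no change — [ugigtof]
  Rule 2 Velar Palatalization: [ugigtof] → [uzigtof]
  Rule 3 Final Vowel Raising: no change — [uzigtof]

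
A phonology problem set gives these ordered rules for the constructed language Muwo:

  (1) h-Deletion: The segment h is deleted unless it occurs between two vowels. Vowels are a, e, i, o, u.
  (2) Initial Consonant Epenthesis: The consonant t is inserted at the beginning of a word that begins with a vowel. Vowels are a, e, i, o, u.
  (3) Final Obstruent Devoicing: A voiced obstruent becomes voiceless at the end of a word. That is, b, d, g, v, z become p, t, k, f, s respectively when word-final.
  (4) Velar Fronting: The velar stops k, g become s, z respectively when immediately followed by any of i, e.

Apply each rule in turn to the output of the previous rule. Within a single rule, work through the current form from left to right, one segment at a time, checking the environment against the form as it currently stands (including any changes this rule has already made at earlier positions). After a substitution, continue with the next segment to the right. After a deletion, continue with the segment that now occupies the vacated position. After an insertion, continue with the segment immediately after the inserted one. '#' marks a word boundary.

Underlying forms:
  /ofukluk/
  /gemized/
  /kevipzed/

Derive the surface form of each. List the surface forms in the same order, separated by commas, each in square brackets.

[tofukluk], [zemizet], [sevipzet]

/ofukluk/:
  (1) h-Deletion: no change — [ofukluk]
  (2) Initial Consonant Epenthesis: [ofukluk] → [tofukluk]
  (3) Final Obstruent Devoicing: no change — [tofukluk]
  (4) Velar Fronting: no change — [tofukluk]
/gemized/:
  (1) h-Deletion: no change — [gemized]
  (2) Initial Consonant Epenthesis: no change — [gemized]
  (3) Final Obstruent Devoicing: [gemized] → [gemizet]
  (4) Velar Fronting: [gemizet] → [zemizet]
/kevipzed/:
  (1) h-Deletion: no change — [kevipzed]
  (2) Initial Consonant Epenthesis: no change — [kevipzed]
  (3) Final Obstruent Devoicing: [kevipzed] → [kevipzet]
  (4) Velar Fronting: [kevipzet] → [sevipzet]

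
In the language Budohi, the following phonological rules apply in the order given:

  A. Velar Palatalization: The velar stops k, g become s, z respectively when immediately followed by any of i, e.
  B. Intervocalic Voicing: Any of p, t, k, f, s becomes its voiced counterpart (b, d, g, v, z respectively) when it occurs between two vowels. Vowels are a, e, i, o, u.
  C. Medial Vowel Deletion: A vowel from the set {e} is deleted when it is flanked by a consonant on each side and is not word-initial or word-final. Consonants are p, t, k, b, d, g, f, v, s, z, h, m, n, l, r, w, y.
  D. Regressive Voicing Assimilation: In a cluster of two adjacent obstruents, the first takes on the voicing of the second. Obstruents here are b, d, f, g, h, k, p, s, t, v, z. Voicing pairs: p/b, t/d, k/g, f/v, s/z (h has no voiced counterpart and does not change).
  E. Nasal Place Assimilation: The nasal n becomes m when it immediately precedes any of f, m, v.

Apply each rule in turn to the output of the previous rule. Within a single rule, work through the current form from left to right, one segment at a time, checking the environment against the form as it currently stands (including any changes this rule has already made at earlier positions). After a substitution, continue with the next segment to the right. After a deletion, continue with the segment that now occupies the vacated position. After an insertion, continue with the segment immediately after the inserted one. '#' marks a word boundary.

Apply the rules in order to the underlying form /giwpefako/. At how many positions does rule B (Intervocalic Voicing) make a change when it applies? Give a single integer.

A Velar Palatalization: [giwpefako] → [ziwpefako]
B Intervocalic Voicing: [ziwpefako] → [ziwpevago]
C Medial Vowel Deletion: [ziwpevago] → [ziwpvago]
D Regressive Voicing Assimilation: [ziwpvago] → [ziwbvago]
E Nasal Place Assimilation: no change — [ziwbvago]
Rule B changed 2 position(s).

2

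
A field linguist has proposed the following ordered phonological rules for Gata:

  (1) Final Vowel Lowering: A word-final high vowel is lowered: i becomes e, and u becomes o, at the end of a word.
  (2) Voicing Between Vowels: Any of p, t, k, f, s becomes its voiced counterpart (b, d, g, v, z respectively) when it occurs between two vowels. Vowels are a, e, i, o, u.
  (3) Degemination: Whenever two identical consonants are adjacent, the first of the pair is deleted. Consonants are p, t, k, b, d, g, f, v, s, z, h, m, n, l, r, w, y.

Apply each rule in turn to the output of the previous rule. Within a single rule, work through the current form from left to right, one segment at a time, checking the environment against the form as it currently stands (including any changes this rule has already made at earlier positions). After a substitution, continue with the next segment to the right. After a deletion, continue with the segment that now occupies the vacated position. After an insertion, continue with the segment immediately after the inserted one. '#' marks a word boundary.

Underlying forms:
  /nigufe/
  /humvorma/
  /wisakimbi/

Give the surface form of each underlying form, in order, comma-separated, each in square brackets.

[niguve], [humvorma], [wizagimbe]

/nigufe/:
  (1) Final Vowel Lowering: no change — [nigufe]
  (2) Voicing Between Vowels: [nigufe] → [niguve]
  (3) Degemination: no change — [niguve]
/humvorma/:
  (1) Final Vowel Lowering: no change — [humvorma]
  (2) Voicing Between Vowels: no change — [humvorma]
  (3) Degemination: no change — [humvorma]
/wisakimbi/:
  (1) Final Vowel Lowering: [wisakimbi] → [wisakimbe]
  (2) Voicing Between Vowels: [wisakimbe] → [wizagimbe]
  (3) Degemination: no change — [wizagimbe]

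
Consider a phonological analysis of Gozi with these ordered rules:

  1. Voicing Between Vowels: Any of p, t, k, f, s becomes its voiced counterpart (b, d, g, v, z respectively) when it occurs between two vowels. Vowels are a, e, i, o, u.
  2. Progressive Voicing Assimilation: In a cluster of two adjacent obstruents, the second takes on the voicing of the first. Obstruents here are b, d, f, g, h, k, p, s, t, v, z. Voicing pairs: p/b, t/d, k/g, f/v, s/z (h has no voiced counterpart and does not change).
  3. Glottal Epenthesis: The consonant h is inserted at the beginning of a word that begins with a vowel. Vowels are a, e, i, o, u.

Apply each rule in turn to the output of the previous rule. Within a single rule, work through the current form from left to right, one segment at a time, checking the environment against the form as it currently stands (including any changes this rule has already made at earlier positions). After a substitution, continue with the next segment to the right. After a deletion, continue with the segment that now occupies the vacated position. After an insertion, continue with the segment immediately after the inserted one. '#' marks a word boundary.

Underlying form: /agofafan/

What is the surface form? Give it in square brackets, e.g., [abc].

1 Voicing Between Vowels: [agofafan] → [agovavan]
2 Progressive Voicing Assimilation: no change — [agovavan]
3 Glottal Epenthesis: [agovavan] → [hagovavan]

[hagovavan]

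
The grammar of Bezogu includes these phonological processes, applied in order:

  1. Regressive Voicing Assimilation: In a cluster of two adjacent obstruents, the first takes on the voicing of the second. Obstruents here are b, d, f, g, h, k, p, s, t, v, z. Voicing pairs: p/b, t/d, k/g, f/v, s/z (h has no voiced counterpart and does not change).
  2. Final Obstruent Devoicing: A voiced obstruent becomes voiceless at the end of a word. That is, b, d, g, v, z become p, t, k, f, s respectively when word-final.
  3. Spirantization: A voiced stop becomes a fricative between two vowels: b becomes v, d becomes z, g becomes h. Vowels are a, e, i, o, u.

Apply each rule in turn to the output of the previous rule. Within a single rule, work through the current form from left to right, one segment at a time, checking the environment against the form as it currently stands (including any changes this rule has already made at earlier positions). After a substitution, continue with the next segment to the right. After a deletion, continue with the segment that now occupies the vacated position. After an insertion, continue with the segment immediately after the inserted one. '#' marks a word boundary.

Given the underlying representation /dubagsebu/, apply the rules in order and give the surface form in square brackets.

1 Regressive Voicing Assimilation: [dubagsebu] → [dubaksebu]
2 Final Obstruent Devoicing: no change — [dubaksebu]
3 Spirantization: [dubaksebu] → [duvaksevu]

[duvaksevu]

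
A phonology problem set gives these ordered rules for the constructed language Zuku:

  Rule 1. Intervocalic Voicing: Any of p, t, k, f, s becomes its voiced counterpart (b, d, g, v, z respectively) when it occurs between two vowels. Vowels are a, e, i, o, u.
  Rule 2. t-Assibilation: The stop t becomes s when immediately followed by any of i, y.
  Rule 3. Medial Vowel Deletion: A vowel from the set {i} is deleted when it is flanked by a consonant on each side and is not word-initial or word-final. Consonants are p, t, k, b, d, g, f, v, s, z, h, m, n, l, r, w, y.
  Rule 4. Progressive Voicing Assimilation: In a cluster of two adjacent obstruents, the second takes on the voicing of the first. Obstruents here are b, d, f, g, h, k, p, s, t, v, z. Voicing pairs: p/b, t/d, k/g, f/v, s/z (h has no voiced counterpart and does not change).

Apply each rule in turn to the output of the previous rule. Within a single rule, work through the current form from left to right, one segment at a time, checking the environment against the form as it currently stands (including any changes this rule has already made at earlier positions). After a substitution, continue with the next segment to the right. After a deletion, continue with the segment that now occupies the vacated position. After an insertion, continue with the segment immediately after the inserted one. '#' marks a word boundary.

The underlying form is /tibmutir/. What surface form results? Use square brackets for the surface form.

Rule 1 Intervocalic Voicing: [tibmutir] → [tibmudir]
Rule 2 t-Assibilation: [tibmudir] → [sibmudir]
Rule 3 Medial Vowel Deletion: [sibmudir] → [sbmudr]
Rule 4 Progressive Voicing Assimilation: [sbmudr] → [spmudr]

[spmudr]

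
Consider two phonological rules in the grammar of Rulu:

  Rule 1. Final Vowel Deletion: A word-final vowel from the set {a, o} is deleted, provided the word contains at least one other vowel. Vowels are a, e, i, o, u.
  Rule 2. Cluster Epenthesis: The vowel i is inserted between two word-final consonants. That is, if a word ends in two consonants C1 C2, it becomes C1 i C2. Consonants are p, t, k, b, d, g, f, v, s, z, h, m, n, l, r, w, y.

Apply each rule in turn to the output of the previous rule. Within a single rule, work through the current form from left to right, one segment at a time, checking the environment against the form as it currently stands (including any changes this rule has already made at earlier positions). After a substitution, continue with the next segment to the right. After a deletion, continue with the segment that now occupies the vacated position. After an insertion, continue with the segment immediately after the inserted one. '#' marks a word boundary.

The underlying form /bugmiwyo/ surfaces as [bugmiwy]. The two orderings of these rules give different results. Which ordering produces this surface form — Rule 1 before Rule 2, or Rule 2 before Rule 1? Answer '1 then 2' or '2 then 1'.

Order 1 then 2:
  1 Final Vowel Deletion: [bugmiwyo] → [bugmiwy]
  2 Cluster Epenthesis: [bugmiwy] → [bugmiwiy]
  result: [bugmiwiy]
Order 2 then 1:
  2 Cluster Epenthesis: no change — [bugmiwyo]
  1 Final Vowel Deletion: [bugmiwyo] → [bugmiwy]
  result: [bugmiwy]

2 then 1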